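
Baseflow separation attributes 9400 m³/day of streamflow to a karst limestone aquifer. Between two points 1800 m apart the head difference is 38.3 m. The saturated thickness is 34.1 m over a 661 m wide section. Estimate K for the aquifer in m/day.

19.6

Cross-sectional area A = 661 × 34.1 = 22540 m².
Hydraulic gradient i = Δh / L = 38.3 / 1800 = 0.02128.
From Q = K·A·i, K = Q / (A·i) = 9400 / (22540 × 0.02128) = 19.60 m/day.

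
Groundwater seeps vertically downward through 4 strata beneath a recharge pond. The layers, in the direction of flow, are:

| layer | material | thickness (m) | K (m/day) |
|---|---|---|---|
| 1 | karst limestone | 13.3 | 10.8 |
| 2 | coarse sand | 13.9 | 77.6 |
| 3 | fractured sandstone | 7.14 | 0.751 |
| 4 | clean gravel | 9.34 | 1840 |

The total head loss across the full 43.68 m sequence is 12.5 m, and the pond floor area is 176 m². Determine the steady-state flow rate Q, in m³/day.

201

Flow is perpendicular to layering, so the layers act in series and the equivalent K is the thickness-weighted harmonic mean.
Total thickness L = 13.3 + 13.9 + 7.14 + 9.34 = 43.68 m.
Σ(b_i/K_i) = 13.3/10.8 + 13.9/77.6 + 7.14/0.751 + 9.34/1840 = 10.92 d.
K_eq = L / Σ(b_i/K_i) = 43.68 / 10.92 = 3.999 m/day.
Q = K_eq · A · (Δh/L) = 3.999 × 176 × (12.5/43.68) = 201.4 m³/day.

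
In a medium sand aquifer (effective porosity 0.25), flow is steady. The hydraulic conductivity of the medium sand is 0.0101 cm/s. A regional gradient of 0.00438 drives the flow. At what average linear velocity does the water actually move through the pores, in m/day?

0.153

Convert K: 0.0101 cm/s × 864 = 8.726 m/day.
Hydraulic gradient i = 0.00438.
Darcy flux q = K · i = 8.726 × 0.004380 = 0.03822 m/day.
Seepage velocity v = q / n_e = 0.03822 / 0.25 = 0.1529 m/day.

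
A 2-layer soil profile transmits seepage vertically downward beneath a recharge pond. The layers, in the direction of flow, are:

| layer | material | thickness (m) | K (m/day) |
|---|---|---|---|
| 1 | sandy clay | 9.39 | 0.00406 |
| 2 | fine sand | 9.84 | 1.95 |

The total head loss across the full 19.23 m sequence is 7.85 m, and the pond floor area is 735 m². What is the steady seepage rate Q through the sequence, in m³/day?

Flow is perpendicular to layering, so the layers act in series and the equivalent K is the thickness-weighted harmonic mean.
Total thickness L = 9.39 + 9.84 = 19.23 m.
Σ(b_i/K_i) = 9.39/0.00406 + 9.84/1.95 = 2318 d.
K_eq = L / Σ(b_i/K_i) = 19.23 / 2318 = 0.008296 m/day.
Q = K_eq · A · (Δh/L) = 0.008296 × 735 × (7.85/19.23) = 2.489 m³/day.

2.49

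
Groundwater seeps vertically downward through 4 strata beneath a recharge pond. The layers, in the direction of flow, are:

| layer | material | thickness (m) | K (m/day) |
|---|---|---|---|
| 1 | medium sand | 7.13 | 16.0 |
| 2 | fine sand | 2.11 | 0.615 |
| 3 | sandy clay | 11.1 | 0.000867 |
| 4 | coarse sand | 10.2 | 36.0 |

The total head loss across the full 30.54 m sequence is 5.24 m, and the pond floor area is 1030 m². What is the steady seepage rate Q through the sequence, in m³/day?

Flow is perpendicular to layering, so the layers act in series and the equivalent K is the thickness-weighted harmonic mean.
Total thickness L = 7.13 + 2.11 + 11.1 + 10.2 = 30.54 m.
Σ(b_i/K_i) = 7.13/16.0 + 2.11/0.615 + 11.1/0.000867 + 10.2/36.0 = 12807 d.
K_eq = L / Σ(b_i/K_i) = 30.54 / 12807 = 0.002385 m/day.
Q = K_eq · A · (Δh/L) = 0.002385 × 1030 × (5.24/30.54) = 0.4214 m³/day.

0.421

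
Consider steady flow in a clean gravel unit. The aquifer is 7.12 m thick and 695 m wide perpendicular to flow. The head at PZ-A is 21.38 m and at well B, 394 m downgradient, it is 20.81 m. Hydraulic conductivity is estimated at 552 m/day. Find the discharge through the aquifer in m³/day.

Cross-sectional area A = 695 × 7.12 = 4948 m².
Hydraulic gradient i = (21.38 − 20.81) / 394 = 0.57 / 394 = 0.001447.
Darcy's law: Q = K · A · i = 552.0 × 4948 × 0.001447 = 3952 m³/day.

3950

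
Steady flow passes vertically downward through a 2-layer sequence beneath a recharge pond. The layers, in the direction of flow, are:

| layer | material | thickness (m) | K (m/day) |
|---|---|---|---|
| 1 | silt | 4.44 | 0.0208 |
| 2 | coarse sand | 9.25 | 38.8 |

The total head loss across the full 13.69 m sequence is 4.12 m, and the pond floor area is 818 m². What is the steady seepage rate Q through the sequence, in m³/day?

15.8

Flow is perpendicular to layering, so the layers act in series and the equivalent K is the thickness-weighted harmonic mean.
Total thickness L = 4.44 + 9.25 = 13.69 m.
Σ(b_i/K_i) = 4.44/0.0208 + 9.25/38.8 = 213.7 d.
K_eq = L / Σ(b_i/K_i) = 13.69 / 213.7 = 0.06406 m/day.
Q = K_eq · A · (Δh/L) = 0.06406 × 818 × (4.12/13.69) = 15.77 m³/day.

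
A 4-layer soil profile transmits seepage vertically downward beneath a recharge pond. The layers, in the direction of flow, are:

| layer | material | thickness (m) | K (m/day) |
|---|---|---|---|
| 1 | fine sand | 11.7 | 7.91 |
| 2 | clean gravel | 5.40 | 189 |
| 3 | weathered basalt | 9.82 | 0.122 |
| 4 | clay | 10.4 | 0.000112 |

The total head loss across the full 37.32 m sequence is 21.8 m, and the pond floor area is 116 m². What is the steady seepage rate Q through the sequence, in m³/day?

Flow is perpendicular to layering, so the layers act in series and the equivalent K is the thickness-weighted harmonic mean.
Total thickness L = 11.7 + 5.40 + 9.82 + 10.4 = 37.32 m.
Σ(b_i/K_i) = 11.7/7.91 + 5.40/189 + 9.82/0.122 + 10.4/0.000112 = 92939 d.
K_eq = L / Σ(b_i/K_i) = 37.32 / 92939 = 0.0004016 m/day.
Q = K_eq · A · (Δh/L) = 0.0004016 × 116 × (21.8/37.32) = 0.02721 m³/day.

0.0272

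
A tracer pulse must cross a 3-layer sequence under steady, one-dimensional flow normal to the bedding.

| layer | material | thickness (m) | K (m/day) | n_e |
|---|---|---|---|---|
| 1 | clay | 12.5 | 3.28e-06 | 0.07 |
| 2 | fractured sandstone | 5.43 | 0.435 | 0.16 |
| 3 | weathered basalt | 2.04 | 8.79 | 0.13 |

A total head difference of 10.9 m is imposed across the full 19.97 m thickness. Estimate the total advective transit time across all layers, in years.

1920

With flow normal to the layers, continuity requires the same specific discharge q through every layer.
Σ(b_i/K_i) = 12.5/3.28e-06 + 5.43/0.435 + 2.04/8.79 = 3.811e+06 d.
q = Δh / Σ(b_i/K_i) = 10.9 / 3.811e+06 = 2.860e-06 m/day.
In each layer the seepage velocity is v_i = q/n_i, so the layer transit time is t_i = b_i·n_i / q:
  layer 1 (clay): t_1 = 12.5 × 0.07 / 2.860e-06 = 3.059e+05 d
  layer 2 (fractured sandstone): t_2 = 5.43 × 0.16 / 2.860e-06 = 3.038e+05 d
  layer 3 (weathered basalt): t_3 = 2.04 × 0.13 / 2.860e-06 = 92722 d
Total t = Σ t_i = 7.024e+05 days = 1923 years.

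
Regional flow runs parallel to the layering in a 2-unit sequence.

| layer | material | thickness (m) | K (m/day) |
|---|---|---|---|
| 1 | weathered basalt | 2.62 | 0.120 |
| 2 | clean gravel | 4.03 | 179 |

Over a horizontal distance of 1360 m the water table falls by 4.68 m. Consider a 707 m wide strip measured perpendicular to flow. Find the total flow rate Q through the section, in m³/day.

Flow is parallel to layering, so each bed carries its own Darcy discharge and the transmissivities add.
Σ(K_i·b_i) = 0.120×2.62 + 179×4.03 = 721.7 m²/day.
Hydraulic gradient i = Δh / L = 4.68 / 1360 = 0.003441.
Q = Σ(K_i·b_i) · W · i = 721.7 × 707 × 0.003441 = 1756 m³/day.

1760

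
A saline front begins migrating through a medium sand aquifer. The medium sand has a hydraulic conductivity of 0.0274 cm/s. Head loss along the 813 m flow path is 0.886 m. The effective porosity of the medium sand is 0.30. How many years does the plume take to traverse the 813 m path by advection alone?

Convert K: 0.0274 cm/s × 864 = 23.67 m/day.
Hydraulic gradient i = Δh / L = 0.886 / 813 = 0.001090.
Darcy flux q = K · i = 23.67 × 0.001090 = 0.02580 m/day.
Seepage velocity v = q / n_e = 0.02580 / 0.30 = 0.08600 m/day.
Travel time t = L / v = 813 / 0.08600 = 9454 days = 25.88 years.

25.9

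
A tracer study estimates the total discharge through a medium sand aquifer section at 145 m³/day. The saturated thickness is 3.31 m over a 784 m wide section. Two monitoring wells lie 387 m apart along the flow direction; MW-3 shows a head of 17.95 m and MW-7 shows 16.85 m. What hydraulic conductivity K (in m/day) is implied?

Cross-sectional area A = 784 × 3.31 = 2595 m².
Hydraulic gradient i = (17.95 − 16.85) / 387 = 1.1 / 387 = 0.002842.
From Q = K·A·i, K = Q / (A·i) = 145 / (2595 × 0.002842) = 19.66 m/day.

19.7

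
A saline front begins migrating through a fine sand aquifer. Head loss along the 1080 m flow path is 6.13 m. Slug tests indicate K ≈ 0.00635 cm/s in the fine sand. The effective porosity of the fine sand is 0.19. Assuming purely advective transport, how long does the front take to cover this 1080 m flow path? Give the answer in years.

Convert K: 0.00635 cm/s × 864 = 5.486 m/day.
Hydraulic gradient i = Δh / L = 6.13 / 1080 = 0.005676.
Darcy flux q = K · i = 5.486 × 0.005676 = 0.03114 m/day.
Seepage velocity v = q / n_e = 0.03114 / 0.19 = 0.1639 m/day.
Travel time t = L / v = 1080 / 0.1639 = 6590 days = 18.04 years.

18.0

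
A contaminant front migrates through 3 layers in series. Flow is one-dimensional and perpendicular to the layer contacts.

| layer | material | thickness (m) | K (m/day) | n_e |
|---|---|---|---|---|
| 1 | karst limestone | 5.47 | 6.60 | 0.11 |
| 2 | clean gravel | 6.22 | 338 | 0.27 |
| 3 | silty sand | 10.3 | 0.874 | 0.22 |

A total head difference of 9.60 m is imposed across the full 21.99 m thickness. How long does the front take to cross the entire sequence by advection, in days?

With flow normal to the layers, continuity requires the same specific discharge q through every layer.
Σ(b_i/K_i) = 5.47/6.60 + 6.22/338 + 10.3/0.874 = 12.63 d.
q = Δh / Σ(b_i/K_i) = 9.60 / 12.63 = 0.7600 m/day.
In each layer the seepage velocity is v_i = q/n_i, so the layer transit time is t_i = b_i·n_i / q:
  layer 1 (karst limestone): t_1 = 5.47 × 0.11 / 0.7600 = 0.7917 d
  layer 2 (clean gravel): t_2 = 6.22 × 0.27 / 0.7600 = 2.210 d
  layer 3 (silty sand): t_3 = 10.3 × 0.22 / 0.7600 = 2.982 d
Total t = Σ t_i = 5.983 days.

5.98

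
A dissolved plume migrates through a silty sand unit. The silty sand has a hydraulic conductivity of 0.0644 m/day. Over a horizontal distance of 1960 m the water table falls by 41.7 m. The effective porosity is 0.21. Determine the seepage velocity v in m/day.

0.00652

Hydraulic gradient i = Δh / L = 41.7 / 1960 = 0.02128.
Darcy flux q = K · i = 0.06440 × 0.02128 = 0.001370 m/day.
Seepage velocity v = q / n_e = 0.001370 / 0.21 = 0.006524 m/day.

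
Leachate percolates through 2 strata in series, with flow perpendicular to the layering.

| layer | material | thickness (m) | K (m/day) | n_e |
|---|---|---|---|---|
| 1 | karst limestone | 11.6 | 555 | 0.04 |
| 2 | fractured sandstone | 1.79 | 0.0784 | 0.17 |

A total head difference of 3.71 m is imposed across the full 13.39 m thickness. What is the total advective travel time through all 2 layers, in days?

With flow normal to the layers, continuity requires the same specific discharge q through every layer.
Σ(b_i/K_i) = 11.6/555 + 1.79/0.0784 = 22.85 d.
q = Δh / Σ(b_i/K_i) = 3.71 / 22.85 = 0.1623 m/day.
In each layer the seepage velocity is v_i = q/n_i, so the layer transit time is t_i = b_i·n_i / q:
  layer 1 (karst limestone): t_1 = 11.6 × 0.04 / 0.1623 = 2.858 d
  layer 2 (fractured sandstone): t_2 = 1.79 × 0.17 / 0.1623 = 1.874 d
Total t = Σ t_i = 4.733 days.

4.73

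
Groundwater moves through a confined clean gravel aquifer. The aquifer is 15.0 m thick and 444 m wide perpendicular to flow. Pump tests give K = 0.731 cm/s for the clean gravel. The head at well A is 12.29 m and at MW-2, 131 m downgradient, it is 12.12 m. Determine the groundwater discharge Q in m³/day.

5460

Convert K: 0.731 cm/s × 864 = 631.6 m/day.
Cross-sectional area A = 444 × 15.0 = 6660 m².
Hydraulic gradient i = (12.29 − 12.12) / 131 = 0.17 / 131 = 0.001298.
Darcy's law: Q = K · A · i = 631.6 × 6660 × 0.001298 = 5459 m³/day.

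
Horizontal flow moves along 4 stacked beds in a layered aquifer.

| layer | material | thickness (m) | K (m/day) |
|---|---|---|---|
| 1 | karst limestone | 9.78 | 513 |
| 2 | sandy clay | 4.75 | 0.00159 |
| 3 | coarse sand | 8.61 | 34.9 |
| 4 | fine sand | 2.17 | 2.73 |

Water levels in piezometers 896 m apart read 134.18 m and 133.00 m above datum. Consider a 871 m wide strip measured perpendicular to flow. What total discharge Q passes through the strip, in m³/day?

6110

Flow is parallel to layering, so each bed carries its own Darcy discharge and the transmissivities add.
Σ(K_i·b_i) = 513×9.78 + 0.00159×4.75 + 34.9×8.61 + 2.73×2.17 = 5324 m²/day.
Hydraulic gradient i = (134.18 − 133.00) / 896 = 1.18 / 896 = 0.001317.
Q = Σ(K_i·b_i) · W · i = 5324 × 871 × 0.001317 = 6107 m³/day.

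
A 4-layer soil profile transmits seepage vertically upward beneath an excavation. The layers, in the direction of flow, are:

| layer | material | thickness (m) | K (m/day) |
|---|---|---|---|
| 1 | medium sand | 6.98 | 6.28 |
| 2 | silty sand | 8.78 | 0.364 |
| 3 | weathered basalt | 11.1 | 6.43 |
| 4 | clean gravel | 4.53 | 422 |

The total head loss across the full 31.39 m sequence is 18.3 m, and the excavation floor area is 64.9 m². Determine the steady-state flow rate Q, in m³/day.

Flow is perpendicular to layering, so the layers act in series and the equivalent K is the thickness-weighted harmonic mean.
Total thickness L = 6.98 + 8.78 + 11.1 + 4.53 = 31.39 m.
Σ(b_i/K_i) = 6.98/6.28 + 8.78/0.364 + 11.1/6.43 + 4.53/422 = 26.97 d.
K_eq = L / Σ(b_i/K_i) = 31.39 / 26.97 = 1.164 m/day.
Q = K_eq · A · (Δh/L) = 1.164 × 64.9 × (18.3/31.39) = 44.04 m³/day.

44.0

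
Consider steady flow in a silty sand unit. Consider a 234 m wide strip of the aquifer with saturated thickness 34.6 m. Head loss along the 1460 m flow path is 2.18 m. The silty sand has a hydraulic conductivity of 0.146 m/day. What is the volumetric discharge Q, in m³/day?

1.77

Cross-sectional area A = 234 × 34.6 = 8096 m².
Hydraulic gradient i = Δh / L = 2.18 / 1460 = 0.001493.
Darcy's law: Q = K · A · i = 0.1460 × 8096 × 0.001493 = 1.765 m³/day.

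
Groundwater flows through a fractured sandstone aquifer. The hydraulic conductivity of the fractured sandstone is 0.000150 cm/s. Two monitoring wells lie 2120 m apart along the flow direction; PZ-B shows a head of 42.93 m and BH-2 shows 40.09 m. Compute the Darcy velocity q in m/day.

Convert K: 0.000150 cm/s × 864 = 0.1296 m/day.
Hydraulic gradient i = (42.93 − 40.09) / 2120 = 2.84 / 2120 = 0.001340.
Specific discharge q = K · i = 0.1296 × 0.001340 = 0.0001736 m/day.

0.000174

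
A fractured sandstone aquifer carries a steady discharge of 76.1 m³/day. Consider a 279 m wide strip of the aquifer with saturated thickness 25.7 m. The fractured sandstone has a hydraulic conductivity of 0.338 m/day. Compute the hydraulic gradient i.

Cross-sectional area A = 279 × 25.7 = 7170 m².
From Q = K·A·i, i = Q / (K·A) = 76.1 / (0.3380 × 7170) = 0.03140.

0.0314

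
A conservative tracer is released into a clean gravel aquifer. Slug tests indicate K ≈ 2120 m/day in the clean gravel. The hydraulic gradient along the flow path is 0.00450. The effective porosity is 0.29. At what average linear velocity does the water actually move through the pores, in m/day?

Hydraulic gradient i = 0.00450.
Darcy flux q = K · i = 2120 × 0.004500 = 9.540 m/day.
Seepage velocity v = q / n_e = 9.540 / 0.29 = 32.90 m/day.

32.9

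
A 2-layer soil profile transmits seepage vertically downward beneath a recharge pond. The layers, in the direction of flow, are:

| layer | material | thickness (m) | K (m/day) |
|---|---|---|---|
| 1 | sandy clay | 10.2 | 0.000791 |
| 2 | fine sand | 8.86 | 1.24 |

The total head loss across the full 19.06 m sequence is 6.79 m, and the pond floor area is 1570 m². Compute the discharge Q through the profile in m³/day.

Flow is perpendicular to layering, so the layers act in series and the equivalent K is the thickness-weighted harmonic mean.
Total thickness L = 10.2 + 8.86 = 19.06 m.
Σ(b_i/K_i) = 10.2/0.000791 + 8.86/1.24 = 12902 d.
K_eq = L / Σ(b_i/K_i) = 19.06 / 12902 = 0.001477 m/day.
Q = K_eq · A · (Δh/L) = 0.001477 × 1570 × (6.79/19.06) = 0.8262 m³/day.

0.826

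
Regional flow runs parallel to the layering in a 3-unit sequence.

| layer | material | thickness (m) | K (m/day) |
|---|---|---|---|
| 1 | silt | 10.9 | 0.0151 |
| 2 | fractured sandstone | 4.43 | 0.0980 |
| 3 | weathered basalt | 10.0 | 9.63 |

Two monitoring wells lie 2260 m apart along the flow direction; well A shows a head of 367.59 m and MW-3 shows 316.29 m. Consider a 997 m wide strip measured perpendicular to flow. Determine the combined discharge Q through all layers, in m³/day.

Flow is parallel to layering, so each bed carries its own Darcy discharge and the transmissivities add.
Σ(K_i·b_i) = 0.0151×10.9 + 0.0980×4.43 + 9.63×10.0 = 96.90 m²/day.
Hydraulic gradient i = (367.59 − 316.29) / 2260 = 51.3 / 2260 = 0.02270.
Q = Σ(K_i·b_i) · W · i = 96.90 × 997 × 0.02270 = 2193 m³/day.

2190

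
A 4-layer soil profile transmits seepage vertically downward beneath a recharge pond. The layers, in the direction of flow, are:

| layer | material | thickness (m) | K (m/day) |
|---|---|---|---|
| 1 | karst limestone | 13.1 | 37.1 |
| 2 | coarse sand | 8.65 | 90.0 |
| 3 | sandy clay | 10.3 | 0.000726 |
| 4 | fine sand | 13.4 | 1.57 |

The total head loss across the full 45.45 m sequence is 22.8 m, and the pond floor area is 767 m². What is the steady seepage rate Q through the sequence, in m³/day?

1.23

Flow is perpendicular to layering, so the layers act in series and the equivalent K is the thickness-weighted harmonic mean.
Total thickness L = 13.1 + 8.65 + 10.3 + 13.4 = 45.45 m.
Σ(b_i/K_i) = 13.1/37.1 + 8.65/90.0 + 10.3/0.000726 + 13.4/1.57 = 14196 d.
K_eq = L / Σ(b_i/K_i) = 45.45 / 14196 = 0.003202 m/day.
Q = K_eq · A · (Δh/L) = 0.003202 × 767 × (22.8/45.45) = 1.232 m³/day.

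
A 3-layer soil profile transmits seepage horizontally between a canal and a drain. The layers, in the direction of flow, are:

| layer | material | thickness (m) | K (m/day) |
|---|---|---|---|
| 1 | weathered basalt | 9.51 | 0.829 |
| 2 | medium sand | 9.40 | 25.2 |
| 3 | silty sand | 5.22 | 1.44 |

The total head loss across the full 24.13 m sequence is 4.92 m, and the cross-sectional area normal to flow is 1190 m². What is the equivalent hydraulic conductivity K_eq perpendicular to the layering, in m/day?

1.56

Flow is perpendicular to layering, so the layers act in series and the equivalent K is the thickness-weighted harmonic mean.
Total thickness L = 9.51 + 9.40 + 5.22 = 24.13 m.
Σ(b_i/K_i) = 9.51/0.829 + 9.40/25.2 + 5.22/1.44 = 15.47 d.
K_eq = L / Σ(b_i/K_i) = 24.13 / 15.47 = 1.560 m/day.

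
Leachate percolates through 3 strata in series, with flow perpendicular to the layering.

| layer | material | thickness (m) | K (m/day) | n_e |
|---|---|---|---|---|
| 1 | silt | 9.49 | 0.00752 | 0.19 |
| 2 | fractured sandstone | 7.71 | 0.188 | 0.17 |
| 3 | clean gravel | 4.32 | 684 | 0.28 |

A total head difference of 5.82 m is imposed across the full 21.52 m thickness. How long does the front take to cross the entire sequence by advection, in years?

With flow normal to the layers, continuity requires the same specific discharge q through every layer.
Σ(b_i/K_i) = 9.49/0.00752 + 7.71/0.188 + 4.32/684 = 1303 d.
q = Δh / Σ(b_i/K_i) = 5.82 / 1303 = 0.004467 m/day.
In each layer the seepage velocity is v_i = q/n_i, so the layer transit time is t_i = b_i·n_i / q:
  layer 1 (silt): t_1 = 9.49 × 0.19 / 0.004467 = 403.7 d
  layer 2 (fractured sandstone): t_2 = 7.71 × 0.17 / 0.004467 = 293.4 d
  layer 3 (clean gravel): t_3 = 4.32 × 0.28 / 0.004467 = 270.8 d
Total t = Σ t_i = 967.9 days = 2.650 years.

2.65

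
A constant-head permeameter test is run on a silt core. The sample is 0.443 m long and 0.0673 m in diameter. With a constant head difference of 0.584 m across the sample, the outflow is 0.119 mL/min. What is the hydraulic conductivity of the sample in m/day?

0.0365

Cross-sectional area A = π·(d/2)² = π × (0.0673/2)² = 0.003557 m².
Convert discharge: 0.119 mL/min = 1.983e-09 m³/s.
Darcy's law rearranged: K = Q·L / (A·Δh) = 1.983e-09 × 0.443 / (0.003557 × 0.584) = 4.229e-07 m/s = 0.03654 m/day.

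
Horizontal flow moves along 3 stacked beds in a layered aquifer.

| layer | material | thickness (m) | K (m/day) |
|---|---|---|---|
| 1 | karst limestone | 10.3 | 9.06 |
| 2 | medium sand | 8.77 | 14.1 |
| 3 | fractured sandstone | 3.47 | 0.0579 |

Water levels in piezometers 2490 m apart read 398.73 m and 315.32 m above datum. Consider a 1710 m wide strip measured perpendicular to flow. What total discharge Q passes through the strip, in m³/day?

12400

Flow is parallel to layering, so each bed carries its own Darcy discharge and the transmissivities add.
Σ(K_i·b_i) = 9.06×10.3 + 14.1×8.77 + 0.0579×3.47 = 217.2 m²/day.
Hydraulic gradient i = (398.73 − 315.32) / 2490 = 83.41 / 2490 = 0.03350.
Q = Σ(K_i·b_i) · W · i = 217.2 × 1710 × 0.03350 = 12440 m³/day.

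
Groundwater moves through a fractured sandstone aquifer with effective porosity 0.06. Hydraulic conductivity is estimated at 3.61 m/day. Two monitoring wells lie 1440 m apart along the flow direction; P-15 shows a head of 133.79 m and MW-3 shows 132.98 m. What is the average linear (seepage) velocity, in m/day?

Hydraulic gradient i = (133.79 − 132.98) / 1440 = 0.81 / 1440 = 0.0005625.
Darcy flux q = K · i = 3.610 × 0.0005625 = 0.002031 m/day.
Seepage velocity v = q / n_e = 0.002031 / 0.06 = 0.03384 m/day.

0.0338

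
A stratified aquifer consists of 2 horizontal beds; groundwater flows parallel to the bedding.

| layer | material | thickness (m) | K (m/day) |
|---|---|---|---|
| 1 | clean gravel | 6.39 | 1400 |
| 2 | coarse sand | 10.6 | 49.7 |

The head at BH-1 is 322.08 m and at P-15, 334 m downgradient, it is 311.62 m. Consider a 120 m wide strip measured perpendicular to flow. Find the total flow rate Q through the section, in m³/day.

Flow is parallel to layering, so each bed carries its own Darcy discharge and the transmissivities add.
Σ(K_i·b_i) = 1400×6.39 + 49.7×10.6 = 9473 m²/day.
Hydraulic gradient i = (322.08 − 311.62) / 334 = 10.46 / 334 = 0.03132.
Q = Σ(K_i·b_i) · W · i = 9473 × 120 × 0.03132 = 35600 m³/day.

35600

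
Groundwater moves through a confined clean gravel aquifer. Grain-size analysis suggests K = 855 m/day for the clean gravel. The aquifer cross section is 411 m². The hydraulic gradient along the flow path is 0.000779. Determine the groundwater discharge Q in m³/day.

Hydraulic gradient i = 0.000779.
Darcy's law: Q = K · A · i = 855.0 × 411.0 × 0.0007790 = 273.7 m³/day.

274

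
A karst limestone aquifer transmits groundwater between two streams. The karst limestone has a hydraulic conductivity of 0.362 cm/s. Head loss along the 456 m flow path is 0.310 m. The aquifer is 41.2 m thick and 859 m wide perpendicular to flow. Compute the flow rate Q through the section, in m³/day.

7530

Convert K: 0.362 cm/s × 864 = 312.8 m/day.
Cross-sectional area A = 859 × 41.2 = 35391 m².
Hydraulic gradient i = Δh / L = 0.310 / 456 = 0.0006798.
Darcy's law: Q = K · A · i = 312.8 × 35391 × 0.0006798 = 7525 m³/day.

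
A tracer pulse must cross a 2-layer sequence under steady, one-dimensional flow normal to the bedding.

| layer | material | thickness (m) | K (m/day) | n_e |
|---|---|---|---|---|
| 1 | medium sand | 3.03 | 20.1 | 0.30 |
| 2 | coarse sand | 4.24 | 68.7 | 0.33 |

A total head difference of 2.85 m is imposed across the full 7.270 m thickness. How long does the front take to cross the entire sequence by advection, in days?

With flow normal to the layers, continuity requires the same specific discharge q through every layer.
Σ(b_i/K_i) = 3.03/20.1 + 4.24/68.7 = 0.2125 d.
q = Δh / Σ(b_i/K_i) = 2.85 / 0.2125 = 13.41 m/day.
In each layer the seepage velocity is v_i = q/n_i, so the layer transit time is t_i = b_i·n_i / q:
  layer 1 (medium sand): t_1 = 3.03 × 0.30 / 13.41 = 0.06776 d
  layer 2 (coarse sand): t_2 = 4.24 × 0.33 / 13.41 = 0.1043 d
Total t = Σ t_i = 0.1721 days.

0.172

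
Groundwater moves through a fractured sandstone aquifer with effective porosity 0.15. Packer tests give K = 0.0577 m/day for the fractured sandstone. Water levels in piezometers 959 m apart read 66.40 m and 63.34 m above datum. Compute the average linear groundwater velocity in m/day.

0.00123

Hydraulic gradient i = (66.40 − 63.34) / 959 = 3.06 / 959 = 0.003191.
Darcy flux q = K · i = 0.05770 × 0.003191 = 0.0001841 m/day.
Seepage velocity v = q / n_e = 0.0001841 / 0.15 = 0.001227 m/day.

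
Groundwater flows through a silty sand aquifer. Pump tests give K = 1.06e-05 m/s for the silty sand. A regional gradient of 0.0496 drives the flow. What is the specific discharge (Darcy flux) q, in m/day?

0.0454

Convert K: 1.06e-05 m/s × 86400 = 0.9158 m/day.
Hydraulic gradient i = 0.0496.
Specific discharge q = K · i = 0.9158 × 0.04960 = 0.04543 m/day.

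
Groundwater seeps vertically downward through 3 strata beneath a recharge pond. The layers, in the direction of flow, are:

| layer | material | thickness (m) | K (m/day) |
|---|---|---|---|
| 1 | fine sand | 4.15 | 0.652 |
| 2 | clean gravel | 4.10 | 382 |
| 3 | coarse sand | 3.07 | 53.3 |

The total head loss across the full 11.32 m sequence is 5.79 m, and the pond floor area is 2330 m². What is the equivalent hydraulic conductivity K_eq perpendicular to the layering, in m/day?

1.76

Flow is perpendicular to layering, so the layers act in series and the equivalent K is the thickness-weighted harmonic mean.
Total thickness L = 4.15 + 4.10 + 3.07 = 11.32 m.
Σ(b_i/K_i) = 4.15/0.652 + 4.10/382 + 3.07/53.3 = 6.433 d.
K_eq = L / Σ(b_i/K_i) = 11.32 / 6.433 = 1.760 m/day.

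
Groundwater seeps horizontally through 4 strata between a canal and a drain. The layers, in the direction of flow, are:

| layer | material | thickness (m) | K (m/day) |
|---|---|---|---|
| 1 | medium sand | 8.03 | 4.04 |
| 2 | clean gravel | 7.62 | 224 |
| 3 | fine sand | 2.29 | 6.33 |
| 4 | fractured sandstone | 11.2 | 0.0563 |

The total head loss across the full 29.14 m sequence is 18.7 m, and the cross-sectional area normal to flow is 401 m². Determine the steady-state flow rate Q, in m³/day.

37.2

Flow is perpendicular to layering, so the layers act in series and the equivalent K is the thickness-weighted harmonic mean.
Total thickness L = 8.03 + 7.62 + 2.29 + 11.2 = 29.14 m.
Σ(b_i/K_i) = 8.03/4.04 + 7.62/224 + 2.29/6.33 + 11.2/0.0563 = 201.3 d.
K_eq = L / Σ(b_i/K_i) = 29.14 / 201.3 = 0.1447 m/day.
Q = K_eq · A · (Δh/L) = 0.1447 × 401 × (18.7/29.14) = 37.25 m³/day.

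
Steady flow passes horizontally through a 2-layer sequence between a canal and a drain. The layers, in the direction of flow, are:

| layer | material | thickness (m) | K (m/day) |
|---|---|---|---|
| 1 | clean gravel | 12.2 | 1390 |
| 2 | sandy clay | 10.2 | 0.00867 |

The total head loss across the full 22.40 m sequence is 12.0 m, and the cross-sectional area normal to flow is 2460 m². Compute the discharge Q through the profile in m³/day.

25.1

Flow is perpendicular to layering, so the layers act in series and the equivalent K is the thickness-weighted harmonic mean.
Total thickness L = 12.2 + 10.2 = 22.40 m.
Σ(b_i/K_i) = 12.2/1390 + 10.2/0.00867 = 1176 d.
K_eq = L / Σ(b_i/K_i) = 22.40 / 1176 = 0.01904 m/day.
Q = K_eq · A · (Δh/L) = 0.01904 × 2460 × (12.0/22.40) = 25.09 m³/day.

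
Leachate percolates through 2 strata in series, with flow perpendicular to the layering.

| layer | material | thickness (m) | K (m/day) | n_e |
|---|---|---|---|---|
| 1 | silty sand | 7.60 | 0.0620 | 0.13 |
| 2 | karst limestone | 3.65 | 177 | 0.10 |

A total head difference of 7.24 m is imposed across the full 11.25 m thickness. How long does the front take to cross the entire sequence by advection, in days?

22.9

With flow normal to the layers, continuity requires the same specific discharge q through every layer.
Σ(b_i/K_i) = 7.60/0.0620 + 3.65/177 = 122.6 d.
q = Δh / Σ(b_i/K_i) = 7.24 / 122.6 = 0.05905 m/day.
In each layer the seepage velocity is v_i = q/n_i, so the layer transit time is t_i = b_i·n_i / q:
  layer 1 (silty sand): t_1 = 7.60 × 0.13 / 0.05905 = 16.73 d
  layer 2 (karst limestone): t_2 = 3.65 × 0.10 / 0.05905 = 6.181 d
Total t = Σ t_i = 22.91 days.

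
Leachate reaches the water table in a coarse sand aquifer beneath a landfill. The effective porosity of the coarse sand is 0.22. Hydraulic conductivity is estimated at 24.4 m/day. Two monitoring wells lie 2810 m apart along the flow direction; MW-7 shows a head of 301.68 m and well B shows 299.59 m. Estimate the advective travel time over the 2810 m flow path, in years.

Hydraulic gradient i = (301.68 − 299.59) / 2810 = 2.09 / 2810 = 0.0007438.
Darcy flux q = K · i = 24.40 × 0.0007438 = 0.01815 m/day.
Seepage velocity v = q / n_e = 0.01815 / 0.22 = 0.08249 m/day.
Travel time t = L / v = 2810 / 0.08249 = 34064 days = 93.26 years.

93.3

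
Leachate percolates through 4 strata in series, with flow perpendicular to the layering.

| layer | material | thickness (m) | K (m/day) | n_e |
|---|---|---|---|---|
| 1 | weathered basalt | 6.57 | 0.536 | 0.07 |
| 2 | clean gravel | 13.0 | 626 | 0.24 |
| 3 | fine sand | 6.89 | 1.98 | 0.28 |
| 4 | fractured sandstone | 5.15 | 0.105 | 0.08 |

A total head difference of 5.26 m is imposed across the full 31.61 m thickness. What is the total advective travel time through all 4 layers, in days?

73.0

With flow normal to the layers, continuity requires the same specific discharge q through every layer.
Σ(b_i/K_i) = 6.57/0.536 + 13.0/626 + 6.89/1.98 + 5.15/0.105 = 64.81 d.
q = Δh / Σ(b_i/K_i) = 5.26 / 64.81 = 0.08117 m/day.
In each layer the seepage velocity is v_i = q/n_i, so the layer transit time is t_i = b_i·n_i / q:
  layer 1 (weathered basalt): t_1 = 6.57 × 0.07 / 0.08117 = 5.666 d
  layer 2 (clean gravel): t_2 = 13.0 × 0.24 / 0.08117 = 38.44 d
  layer 3 (fine sand): t_3 = 6.89 × 0.28 / 0.08117 = 23.77 d
  layer 4 (fractured sandstone): t_4 = 5.15 × 0.08 / 0.08117 = 5.076 d
Total t = Σ t_i = 72.95 days.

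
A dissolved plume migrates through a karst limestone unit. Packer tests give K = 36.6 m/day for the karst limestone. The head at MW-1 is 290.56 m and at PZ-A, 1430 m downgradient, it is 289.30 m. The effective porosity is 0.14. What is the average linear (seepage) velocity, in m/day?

Hydraulic gradient i = (290.56 − 289.30) / 1430 = 1.26 / 1430 = 0.0008811.
Darcy flux q = K · i = 36.60 × 0.0008811 = 0.03225 m/day.
Seepage velocity v = q / n_e = 0.03225 / 0.14 = 0.2303 m/day.

0.230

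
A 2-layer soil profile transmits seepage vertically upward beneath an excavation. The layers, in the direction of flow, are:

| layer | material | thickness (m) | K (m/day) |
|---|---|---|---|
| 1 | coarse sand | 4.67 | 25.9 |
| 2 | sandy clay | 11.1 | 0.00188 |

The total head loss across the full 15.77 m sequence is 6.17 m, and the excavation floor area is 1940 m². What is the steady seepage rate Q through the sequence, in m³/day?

Flow is perpendicular to layering, so the layers act in series and the equivalent K is the thickness-weighted harmonic mean.
Total thickness L = 4.67 + 11.1 = 15.77 m.
Σ(b_i/K_i) = 4.67/25.9 + 11.1/0.00188 = 5904 d.
K_eq = L / Σ(b_i/K_i) = 15.77 / 5904 = 0.002671 m/day.
Q = K_eq · A · (Δh/L) = 0.002671 × 1940 × (6.17/15.77) = 2.027 m³/day.

2.03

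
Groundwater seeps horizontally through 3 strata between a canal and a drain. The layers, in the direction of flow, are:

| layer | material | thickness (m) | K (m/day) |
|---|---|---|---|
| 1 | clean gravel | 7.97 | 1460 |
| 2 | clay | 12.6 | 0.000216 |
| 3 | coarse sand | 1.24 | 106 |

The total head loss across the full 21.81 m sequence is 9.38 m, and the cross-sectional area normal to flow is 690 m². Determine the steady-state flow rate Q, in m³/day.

0.111

Flow is perpendicular to layering, so the layers act in series and the equivalent K is the thickness-weighted harmonic mean.
Total thickness L = 7.97 + 12.6 + 1.24 = 21.81 m.
Σ(b_i/K_i) = 7.97/1460 + 12.6/0.000216 + 1.24/106 = 58333 d.
K_eq = L / Σ(b_i/K_i) = 21.81 / 58333 = 0.0003739 m/day.
Q = K_eq · A · (Δh/L) = 0.0003739 × 690 × (9.38/21.81) = 0.1110 m³/day.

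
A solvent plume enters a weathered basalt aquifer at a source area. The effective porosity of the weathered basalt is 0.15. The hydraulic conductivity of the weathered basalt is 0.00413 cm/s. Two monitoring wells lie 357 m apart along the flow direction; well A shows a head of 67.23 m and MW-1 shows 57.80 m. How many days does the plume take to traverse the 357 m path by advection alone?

Convert K: 0.00413 cm/s × 864 = 3.568 m/day.
Hydraulic gradient i = (67.23 − 57.80) / 357 = 9.43 / 357 = 0.02641.
Darcy flux q = K · i = 3.568 × 0.02641 = 0.09426 m/day.
Seepage velocity v = q / n_e = 0.09426 / 0.15 = 0.6284 m/day.
Travel time t = L / v = 357 / 0.6284 = 568.1 days.

568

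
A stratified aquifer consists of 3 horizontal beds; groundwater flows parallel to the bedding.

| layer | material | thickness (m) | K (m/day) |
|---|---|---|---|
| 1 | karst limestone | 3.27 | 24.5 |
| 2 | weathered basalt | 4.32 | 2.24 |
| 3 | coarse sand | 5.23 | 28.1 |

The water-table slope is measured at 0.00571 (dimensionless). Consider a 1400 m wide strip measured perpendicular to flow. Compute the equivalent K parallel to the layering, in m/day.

Flow is parallel to layering, so each bed carries its own Darcy discharge and the transmissivities add.
Σ(K_i·b_i) = 24.5×3.27 + 2.24×4.32 + 28.1×5.23 = 236.8 m²/day.
Total thickness b = 12.82 m, so K_eq = Σ(K_i·b_i)/b = 18.47 m/day.

18.5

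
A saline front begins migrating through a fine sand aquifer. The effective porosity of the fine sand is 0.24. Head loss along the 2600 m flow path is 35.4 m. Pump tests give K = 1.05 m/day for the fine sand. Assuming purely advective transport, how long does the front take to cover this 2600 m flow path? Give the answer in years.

120

Hydraulic gradient i = Δh / L = 35.4 / 2600 = 0.01362.
Darcy flux q = K · i = 1.050 × 0.01362 = 0.01430 m/day.
Seepage velocity v = q / n_e = 0.01430 / 0.24 = 0.05957 m/day.
Travel time t = L / v = 2600 / 0.05957 = 43648 days = 119.5 years.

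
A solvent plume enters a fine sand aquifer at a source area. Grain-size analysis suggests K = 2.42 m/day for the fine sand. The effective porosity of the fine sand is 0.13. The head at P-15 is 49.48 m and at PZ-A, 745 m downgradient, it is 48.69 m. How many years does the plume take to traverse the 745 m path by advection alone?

103

Hydraulic gradient i = (49.48 − 48.69) / 745 = 0.79 / 745 = 0.001060.
Darcy flux q = K · i = 2.420 × 0.001060 = 0.002566 m/day.
Seepage velocity v = q / n_e = 0.002566 / 0.13 = 0.01974 m/day.
Travel time t = L / v = 745 / 0.01974 = 37741 days = 103.3 years.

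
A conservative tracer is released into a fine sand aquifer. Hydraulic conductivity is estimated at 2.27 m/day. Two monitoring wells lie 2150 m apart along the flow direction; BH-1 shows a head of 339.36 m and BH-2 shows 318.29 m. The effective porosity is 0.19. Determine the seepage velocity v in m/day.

0.117

Hydraulic gradient i = (339.36 − 318.29) / 2150 = 21.07 / 2150 = 0.009800.
Darcy flux q = K · i = 2.270 × 0.009800 = 0.02225 m/day.
Seepage velocity v = q / n_e = 0.02225 / 0.19 = 0.1171 m/day.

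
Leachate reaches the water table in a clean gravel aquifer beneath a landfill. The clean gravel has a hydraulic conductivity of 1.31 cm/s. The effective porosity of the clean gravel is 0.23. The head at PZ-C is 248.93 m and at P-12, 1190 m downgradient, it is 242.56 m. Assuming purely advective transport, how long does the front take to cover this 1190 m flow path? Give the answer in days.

Convert K: 1.31 cm/s × 864 = 1132 m/day.
Hydraulic gradient i = (248.93 − 242.56) / 1190 = 6.37 / 1190 = 0.005353.
Darcy flux q = K · i = 1132 × 0.005353 = 6.059 m/day.
Seepage velocity v = q / n_e = 6.059 / 0.23 = 26.34 m/day.
Travel time t = L / v = 1190 / 26.34 = 45.17 days.

45.2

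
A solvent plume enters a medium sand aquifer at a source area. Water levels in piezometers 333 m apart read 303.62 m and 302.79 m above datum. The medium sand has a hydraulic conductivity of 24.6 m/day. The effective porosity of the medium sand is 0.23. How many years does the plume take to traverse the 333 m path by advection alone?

3.42

Hydraulic gradient i = (303.62 − 302.79) / 333 = 0.83 / 333 = 0.002492.
Darcy flux q = K · i = 24.60 × 0.002492 = 0.06132 m/day.
Seepage velocity v = q / n_e = 0.06132 / 0.23 = 0.2666 m/day.
Travel time t = L / v = 333 / 0.2666 = 1249 days = 3.420 years.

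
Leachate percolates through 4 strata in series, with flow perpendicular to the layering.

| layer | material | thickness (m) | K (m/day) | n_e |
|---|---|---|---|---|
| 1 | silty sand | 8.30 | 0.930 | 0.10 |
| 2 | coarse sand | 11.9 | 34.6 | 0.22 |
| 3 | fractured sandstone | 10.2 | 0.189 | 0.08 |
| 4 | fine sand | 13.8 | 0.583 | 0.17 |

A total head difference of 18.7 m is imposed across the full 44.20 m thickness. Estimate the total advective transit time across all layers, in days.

With flow normal to the layers, continuity requires the same specific discharge q through every layer.
Σ(b_i/K_i) = 8.30/0.930 + 11.9/34.6 + 10.2/0.189 + 13.8/0.583 = 86.91 d.
q = Δh / Σ(b_i/K_i) = 18.7 / 86.91 = 0.2152 m/day.
In each layer the seepage velocity is v_i = q/n_i, so the layer transit time is t_i = b_i·n_i / q:
  layer 1 (silty sand): t_1 = 8.30 × 0.10 / 0.2152 = 3.857 d
  layer 2 (coarse sand): t_2 = 11.9 × 0.22 / 0.2152 = 12.17 d
  layer 3 (fractured sandstone): t_3 = 10.2 × 0.08 / 0.2152 = 3.792 d
  layer 4 (fine sand): t_4 = 13.8 × 0.17 / 0.2152 = 10.90 d
Total t = Σ t_i = 30.72 days.

30.7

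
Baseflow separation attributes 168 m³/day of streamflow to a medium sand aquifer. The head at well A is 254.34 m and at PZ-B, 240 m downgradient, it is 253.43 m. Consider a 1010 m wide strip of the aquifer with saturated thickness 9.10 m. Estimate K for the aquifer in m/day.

4.82

Cross-sectional area A = 1010 × 9.10 = 9191 m².
Hydraulic gradient i = (254.34 − 253.43) / 240 = 0.91 / 240 = 0.003792.
From Q = K·A·i, K = Q / (A·i) = 168 / (9191 × 0.003792) = 4.821 m/day.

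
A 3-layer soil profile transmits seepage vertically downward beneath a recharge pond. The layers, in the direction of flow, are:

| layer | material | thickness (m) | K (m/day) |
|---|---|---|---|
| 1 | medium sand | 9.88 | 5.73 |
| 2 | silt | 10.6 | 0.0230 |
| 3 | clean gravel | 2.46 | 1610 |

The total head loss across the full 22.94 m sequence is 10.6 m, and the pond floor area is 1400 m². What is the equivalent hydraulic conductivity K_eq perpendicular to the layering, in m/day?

Flow is perpendicular to layering, so the layers act in series and the equivalent K is the thickness-weighted harmonic mean.
Total thickness L = 9.88 + 10.6 + 2.46 = 22.94 m.
Σ(b_i/K_i) = 9.88/5.73 + 10.6/0.0230 + 2.46/1610 = 462.6 d.
K_eq = L / Σ(b_i/K_i) = 22.94 / 462.6 = 0.04959 m/day.

0.0496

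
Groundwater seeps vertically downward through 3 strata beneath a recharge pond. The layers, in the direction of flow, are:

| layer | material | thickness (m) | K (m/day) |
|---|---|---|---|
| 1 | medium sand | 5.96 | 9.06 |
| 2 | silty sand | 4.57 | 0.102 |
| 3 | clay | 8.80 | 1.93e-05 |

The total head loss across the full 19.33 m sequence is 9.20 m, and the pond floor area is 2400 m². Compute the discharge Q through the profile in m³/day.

0.0484

Flow is perpendicular to layering, so the layers act in series and the equivalent K is the thickness-weighted harmonic mean.
Total thickness L = 5.96 + 4.57 + 8.80 = 19.33 m.
Σ(b_i/K_i) = 5.96/9.06 + 4.57/0.102 + 8.80/1.93e-05 = 4.560e+05 d.
K_eq = L / Σ(b_i/K_i) = 19.33 / 4.560e+05 = 4.239e-05 m/day.
Q = K_eq · A · (Δh/L) = 4.239e-05 × 2400 × (9.20/19.33) = 0.04842 m³/day.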